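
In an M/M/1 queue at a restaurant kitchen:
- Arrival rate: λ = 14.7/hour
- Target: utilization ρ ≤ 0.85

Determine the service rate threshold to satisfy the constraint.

ρ = λ/μ, so μ = λ/ρ
μ ≥ 14.7/0.85 = 17.2941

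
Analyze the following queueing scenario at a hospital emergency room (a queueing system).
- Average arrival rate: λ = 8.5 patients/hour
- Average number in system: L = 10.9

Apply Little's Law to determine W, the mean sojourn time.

Little's Law: L = λW, so W = L/λ
W = 10.9/8.5 = 1.2824 hours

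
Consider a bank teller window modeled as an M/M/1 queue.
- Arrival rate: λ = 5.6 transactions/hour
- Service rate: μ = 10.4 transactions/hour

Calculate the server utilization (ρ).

Server utilization: ρ = λ/μ
ρ = 5.6/10.4 = 0.5385
The server is busy 53.85% of the time.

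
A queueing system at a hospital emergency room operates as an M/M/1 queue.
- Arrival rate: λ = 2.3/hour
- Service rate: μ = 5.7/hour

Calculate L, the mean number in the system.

ρ = λ/μ = 2.3/5.7 = 0.4035
For M/M/1: L = λ/(μ-λ)
L = 2.3/(5.7-2.3) = 2.3/3.40
L = 0.6765 patients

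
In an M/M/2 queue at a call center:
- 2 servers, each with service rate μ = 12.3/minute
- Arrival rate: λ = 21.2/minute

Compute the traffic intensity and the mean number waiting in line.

Traffic intensity: ρ = λ/(cμ) = 21.2/(2×12.3) = 0.8618
Since ρ = 0.8618 < 1, system is stable.
Offered load a = λ/μ = cρ = 21.2/12.3 = 1.7236
P₀ = [ Σₙ₌₀^1 aⁿ/n! + a^2/(2!(1-ρ)) ]⁻¹
Σ = a^0/0! + a^1/1! = 1.0000 + 1.7236 = 2.7236
a^2/(2!(1-ρ)) = 2.97072/(2 × 0.138211) = 10.7470
P₀ = 1/(2.7236 + 10.7470) = 0.07424
Lq = P₀·a^2·ρ / (2!(1-ρ)²) = 0.0742358 × 2.97072 × 0.861789 / (2 × 0.0191024) = 4.9746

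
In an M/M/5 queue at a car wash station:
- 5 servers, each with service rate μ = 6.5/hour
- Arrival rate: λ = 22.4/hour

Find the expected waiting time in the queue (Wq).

Traffic intensity: ρ = λ/(cμ) = 22.4/(5×6.5) = 0.6892
Since ρ = 0.6892 < 1, system is stable.
Offered load a = λ/μ = cρ = 22.4/6.5 = 3.4462
P₀ = [ Σₙ₌₀^4 aⁿ/n! + a^5/(5!(1-ρ)) ]⁻¹
Σ = a^0/0! + a^1/1! + a^2/2! + a^3/3! + a^4/4! = 1.00000 + 3.44615 + 5.93799 + 6.82107 + 5.87662 = 23.0818
a^5/(5!(1-ρ)) = 486.0415/(120 × 0.31077) = 13.0333
P₀ = 1/(23.0818 + 13.0333) = 0.02769
Lq = P₀·a^5·ρ / (5!(1-ρ)²) = 0.027689 × 486.0415 × 0.68923 / (120 × 0.096578) = 0.8004
Wq = Lq/λ = 0.8004/22.4 = 0.03573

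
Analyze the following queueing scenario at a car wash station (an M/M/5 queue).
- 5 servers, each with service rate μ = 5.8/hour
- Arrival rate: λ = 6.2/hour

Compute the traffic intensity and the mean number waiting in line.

Traffic intensity: ρ = λ/(cμ) = 6.2/(5×5.8) = 0.2138
Since ρ = 0.2138 < 1, system is stable.
Offered load a = λ/μ = cρ = 6.2/5.8 = 1.0690
P₀ = [ Σₙ₌₀^4 aⁿ/n! + a^5/(5!(1-ρ)) ]⁻¹
Σ = a^0/0! + a^1/1! + a^2/2! + a^3/3! + a^4/4! = 1.0000 + 1.0690 + 0.5713 + 0.2036 + 0.05441 = 2.8983
a^5/(5!(1-ρ)) = 1.3958/(120 × 0.7862) = 0.01479
P₀ = 1/(2.8983 + 0.01479) = 0.3433
Lq = P₀·a^5·ρ / (5!(1-ρ)²) = 0.3433 × 1.3958 × 0.2138 / (120 × 0.6181) = 0.001381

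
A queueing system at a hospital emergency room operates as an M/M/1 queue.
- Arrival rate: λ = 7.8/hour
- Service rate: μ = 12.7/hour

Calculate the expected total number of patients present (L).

ρ = λ/μ = 7.8/12.7 = 0.6142
For M/M/1: L = λ/(μ-λ)
L = 7.8/(12.7-7.8) = 7.8/4.90
L = 1.5918 patients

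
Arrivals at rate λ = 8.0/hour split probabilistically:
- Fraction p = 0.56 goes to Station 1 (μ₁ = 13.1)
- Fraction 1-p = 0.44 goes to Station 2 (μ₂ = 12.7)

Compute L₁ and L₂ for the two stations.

Effective rates: λ₁ = 8.0×0.56 = 4.48, λ₂ = 8.0×0.44 = 3.52
Station 1: ρ₁ = 4.48/13.1 = 0.34198, L₁ = ρ₁/(1-ρ₁) = 0.34198/(1-0.34198) = 0.5197
Station 2: ρ₂ = 3.52/12.7 = 0.277165, L₂ = ρ₂/(1-ρ₂) = 0.277165/(1-0.277165) = 0.3834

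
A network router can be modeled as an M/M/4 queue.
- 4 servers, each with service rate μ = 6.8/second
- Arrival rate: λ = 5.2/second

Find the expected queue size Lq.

Traffic intensity: ρ = λ/(cμ) = 5.2/(4×6.8) = 0.1912
Since ρ = 0.1912 < 1, system is stable.
Offered load a = λ/μ = cρ = 5.2/6.8 = 0.7647
P₀ = [ Σₙ₌₀^3 aⁿ/n! + a^4/(4!(1-ρ)) ]⁻¹
Σ = a^0/0! + a^1/1! + a^2/2! + a^3/3! = 1.0000 + 0.7647 + 0.2924 + 0.07453 = 2.1316
a^4/(4!(1-ρ)) = 0.3420/(24 × 0.8088) = 0.01762
P₀ = 1/(2.1316 + 0.01762) = 0.4653
Lq = P₀·a^4·ρ / (4!(1-ρ)²) = 0.46528 × 0.34196 × 0.19118 / (24 × 0.65420) = 0.001937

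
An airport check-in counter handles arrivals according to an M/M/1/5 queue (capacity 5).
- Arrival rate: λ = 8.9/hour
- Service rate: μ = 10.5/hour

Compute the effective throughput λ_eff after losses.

ρ = λ/μ = 8.9/10.5 = 0.8476
P₀ = (1-ρ)/(1-ρ^(K+1)) = (1-0.8476)/(1-0.8476^6) = 0.1524/0.6292 = 0.2422
P_K = P₀×ρ^K = 0.2422 × 0.8476^5 = 0.2422 × 0.4375 = 0.1060
λ_eff = λ(1-P_K) = 8.9 × (1 - 0.10597) = 8.9 × 0.89403 = 7.9569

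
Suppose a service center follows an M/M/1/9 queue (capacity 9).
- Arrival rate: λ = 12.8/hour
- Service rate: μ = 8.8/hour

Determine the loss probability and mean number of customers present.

ρ = λ/μ = 12.8/8.8 = 1.454545
P₀ = (1-ρ)/(1-ρ^(K+1)) = (1-1.454545)/(1-1.454545^10) = -0.4545/-41.3908 = 0.01098
P_K = P₀×ρ^K = 0.01098 × 1.454545^9 = 0.01098 × 29.1437 = 0.3200
Blocking probability P_9 = 0.3200 (32.00%)
L = ρ[1 - (K+1)ρ^K + Kρ^(K+1)] / [(1-ρ)(1-ρ^(K+1))]
L = 1.454545 × (1 - 10×29.1437 + 9×42.3908) / ((1 - 1.454545) × (1 - 42.3908)) = 7.0416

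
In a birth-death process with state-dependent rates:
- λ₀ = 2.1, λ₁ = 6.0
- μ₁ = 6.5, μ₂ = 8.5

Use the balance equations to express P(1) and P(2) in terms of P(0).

Balance equations:
State 0: λ₀P₀ = μ₁P₁ → P₁ = (λ₀/μ₁)P₀ = (2.1/6.5)P₀ = 0.3231P₀
State 1: P₂ = (λ₀λ₁)/(μ₁μ₂)P₀ = (2.1×6.0)/(6.5×8.5)P₀ = 0.2281P₀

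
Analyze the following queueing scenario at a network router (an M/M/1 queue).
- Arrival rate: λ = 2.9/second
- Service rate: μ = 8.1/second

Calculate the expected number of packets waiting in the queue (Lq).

ρ = λ/μ = 2.9/8.1 = 0.3580
For M/M/1: Lq = λ²/(μ(μ-λ))
Lq = 8.41/(8.1 × 5.20)
Lq = 0.1997 packets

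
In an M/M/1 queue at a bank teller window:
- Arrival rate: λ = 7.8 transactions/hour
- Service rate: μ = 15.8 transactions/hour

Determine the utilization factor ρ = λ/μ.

Server utilization: ρ = λ/μ
ρ = 7.8/15.8 = 0.4937
The server is busy 49.37% of the time.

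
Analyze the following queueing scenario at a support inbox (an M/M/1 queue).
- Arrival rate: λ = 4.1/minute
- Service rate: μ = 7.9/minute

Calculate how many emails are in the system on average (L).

ρ = λ/μ = 4.1/7.9 = 0.5190
For M/M/1: L = λ/(μ-λ)
L = 4.1/(7.9-4.1) = 4.1/3.80
L = 1.0789 emails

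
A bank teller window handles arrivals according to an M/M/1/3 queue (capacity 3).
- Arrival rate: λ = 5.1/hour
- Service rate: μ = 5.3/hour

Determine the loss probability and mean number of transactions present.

ρ = λ/μ = 5.1/5.3 = 0.96226
P₀ = (1-ρ)/(1-ρ^(K+1)) = (1-0.96226)/(1-0.96226^4) = 0.037740/0.14263 = 0.2646
P_K = P₀×ρ^K = 0.2646 × 0.96226^3 = 0.2646 × 0.8910 = 0.2358
Blocking probability P_3 = 0.2358 (23.58%)
L = ρ[1 - (K+1)ρ^K + Kρ^(K+1)] / [(1-ρ)(1-ρ^(K+1))]
L = 0.96226 × (1 - 4×0.8909992 + 3×0.8573729) / ((1 - 0.96226) × (1 - 0.8573729)) = 1.4519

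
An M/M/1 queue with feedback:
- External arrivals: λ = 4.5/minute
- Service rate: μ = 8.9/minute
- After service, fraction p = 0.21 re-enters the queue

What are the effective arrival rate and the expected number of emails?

Effective arrival rate: λ_eff = λ/(1-p) = 4.5/(1-0.21) = 4.5/0.79 = 5.696203
ρ = λ_eff/μ = 5.696203/8.9 = 0.640023
L = ρ/(1-ρ) = 0.640023/(1-0.640023) = 1.7780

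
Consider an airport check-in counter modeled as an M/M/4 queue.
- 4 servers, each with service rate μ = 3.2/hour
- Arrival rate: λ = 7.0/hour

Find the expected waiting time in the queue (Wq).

Traffic intensity: ρ = λ/(cμ) = 7.0/(4×3.2) = 0.5469
Since ρ = 0.5469 < 1, system is stable.
Offered load a = λ/μ = cρ = 7.0/3.2 = 2.1875
P₀ = [ Σₙ₌₀^3 aⁿ/n! + a^4/(4!(1-ρ)) ]⁻¹
Σ = a^0/0! + a^1/1! + a^2/2! + a^3/3! = 1.0000 + 2.1875 + 2.3926 + 1.7446 = 7.3247
a^4/(4!(1-ρ)) = 22.8977/(24 × 0.453125) = 2.1055
P₀ = 1/(7.3247 + 2.1055) = 0.1060
Lq = P₀·a^4·ρ / (4!(1-ρ)²) = 0.10604 × 22.8977 × 0.54688 / (24 × 0.20532) = 0.2695
Wq = Lq/λ = 0.2695/7.0 = 0.03850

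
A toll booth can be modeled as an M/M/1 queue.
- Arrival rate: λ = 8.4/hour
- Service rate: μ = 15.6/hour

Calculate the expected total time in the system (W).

First, compute utilization: ρ = λ/μ = 8.4/15.6 = 0.5385
For M/M/1: W = 1/(μ-λ)
W = 1/(15.6-8.4) = 1/7.20
W = 0.1389 hours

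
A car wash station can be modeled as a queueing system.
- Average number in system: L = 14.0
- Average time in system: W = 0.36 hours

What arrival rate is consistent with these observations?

Little's Law: L = λW, so λ = L/W
λ = 14.0/0.36 = 38.8889 cars/hour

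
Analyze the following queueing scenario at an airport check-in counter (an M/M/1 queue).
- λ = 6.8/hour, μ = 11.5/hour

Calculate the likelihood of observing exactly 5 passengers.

ρ = λ/μ = 6.8/11.5 = 0.5913
P(n) = (1-ρ)ρⁿ
P(5) = (1-0.5913) × 0.5913^5
P(5) = 0.4087 × 0.07228
P(5) = 0.02954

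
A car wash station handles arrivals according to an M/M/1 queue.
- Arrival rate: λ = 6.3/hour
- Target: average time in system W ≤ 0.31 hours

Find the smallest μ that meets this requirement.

For M/M/1: W = 1/(μ-λ)
Need W ≤ 0.31, so 1/(μ-λ) ≤ 0.31
μ - λ ≥ 1/0.31 = 3.2258
μ ≥ 6.3 + 3.2258 = 9.5258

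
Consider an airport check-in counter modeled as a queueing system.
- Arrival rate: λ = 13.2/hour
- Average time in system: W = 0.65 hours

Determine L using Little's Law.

Little's Law: L = λW
L = 13.2 × 0.65 = 8.5800 passengers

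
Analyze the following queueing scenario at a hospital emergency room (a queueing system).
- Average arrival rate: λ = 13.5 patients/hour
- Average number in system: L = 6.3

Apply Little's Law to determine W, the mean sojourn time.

Little's Law: L = λW, so W = L/λ
W = 6.3/13.5 = 0.4667 hours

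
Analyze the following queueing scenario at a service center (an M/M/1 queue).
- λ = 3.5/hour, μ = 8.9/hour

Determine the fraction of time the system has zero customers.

ρ = λ/μ = 3.5/8.9 = 0.3933
P(0) = 1 - ρ = 1 - 0.3933 = 0.6067
The server is idle 60.67% of the time.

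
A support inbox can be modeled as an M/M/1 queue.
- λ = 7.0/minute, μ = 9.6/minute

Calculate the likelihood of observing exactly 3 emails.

ρ = λ/μ = 7.0/9.6 = 0.7292
P(n) = (1-ρ)ρⁿ
P(3) = (1-0.7292) × 0.7292^3
P(3) = 0.2708 × 0.3877
P(3) = 0.1050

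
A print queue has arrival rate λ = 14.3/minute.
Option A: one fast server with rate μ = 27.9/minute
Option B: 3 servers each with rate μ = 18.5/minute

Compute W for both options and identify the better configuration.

Option A: single server μ = 27.9 (M/M/1)
  ρ_A = 14.3/27.9 = 0.5125
  W_A = 1/(μ-λ) = 1/(27.9-14.3) = 1/13.60 = 0.07353

Option B: 3 servers μ = 18.5 (M/M/3)
  ρ_B = λ/(cμ) = 14.3/(3×18.5) = 0.2577
  Offered load a = λ/μ = cρ = 14.3/18.5 = 0.7730
  P₀ = [ Σₙ₌₀^2 aⁿ/n! + a^3/(3!(1-ρ)) ]⁻¹
  Σ = a^0/0! + a^1/1! + a^2/2! = 1.0000 + 0.7730 + 0.2987 = 2.0717
  a^3/(3!(1-ρ)) = 0.4618/(6 × 0.7423) = 0.1037
  P₀ = 1/(2.0717 + 0.1037) = 0.4597
  Lq = P₀·a^3·ρ / (3!(1-ρ)²) = 0.4597 × 0.4618 × 0.2577 / (6 × 0.5511) = 0.01654
  Wq_B = Lq/λ = 0.01654/14.3 = 0.001157
  W_B = Wq_B + 1/μ = 0.001157 + 0.05405 = 0.05521

Since W_B = 0.05521 < W_A = 0.07353, Option B (multiple servers) has the shorter time in system.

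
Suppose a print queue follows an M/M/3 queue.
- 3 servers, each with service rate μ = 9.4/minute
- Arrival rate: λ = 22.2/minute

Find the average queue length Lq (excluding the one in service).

Traffic intensity: ρ = λ/(cμ) = 22.2/(3×9.4) = 0.7872
Since ρ = 0.7872 < 1, system is stable.
Offered load a = λ/μ = cρ = 22.2/9.4 = 2.3617
P₀ = [ Σₙ₌₀^2 aⁿ/n! + a^3/(3!(1-ρ)) ]⁻¹
Σ = a^0/0! + a^1/1! + a^2/2! = 1.0000 + 2.3617 + 2.7888 = 6.1505
a^3/(3!(1-ρ)) = 13.1727/(6 × 0.212766) = 10.3186
P₀ = 1/(6.1505 + 10.3186) = 0.06072
Lq = P₀·a^3·ρ / (3!(1-ρ)²) = 0.060720 × 13.1727 × 0.78723 / (6 × 0.045269) = 2.3182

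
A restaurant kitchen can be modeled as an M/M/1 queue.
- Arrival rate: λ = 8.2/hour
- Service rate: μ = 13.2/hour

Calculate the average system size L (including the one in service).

ρ = λ/μ = 8.2/13.2 = 0.6212
For M/M/1: L = λ/(μ-λ)
L = 8.2/(13.2-8.2) = 8.2/5.00
L = 1.6400 orders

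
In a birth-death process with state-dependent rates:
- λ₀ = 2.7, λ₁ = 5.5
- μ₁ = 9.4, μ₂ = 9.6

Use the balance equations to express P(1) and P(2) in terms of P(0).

Balance equations:
State 0: λ₀P₀ = μ₁P₁ → P₁ = (λ₀/μ₁)P₀ = (2.7/9.4)P₀ = 0.2872P₀
State 1: P₂ = (λ₀λ₁)/(μ₁μ₂)P₀ = (2.7×5.5)/(9.4×9.6)P₀ = 0.1646P₀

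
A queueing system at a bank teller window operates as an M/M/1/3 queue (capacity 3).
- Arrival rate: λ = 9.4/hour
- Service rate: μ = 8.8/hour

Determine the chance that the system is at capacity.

ρ = λ/μ = 9.4/8.8 = 1.068182
P₀ = (1-ρ)/(1-ρ^(K+1)) = (1-1.068182)/(1-1.068182^4) = -0.06818/-0.3019 = 0.2258
P_K = P₀×ρ^K = 0.22584 × 1.068182^3 = 0.22584 × 1.2188 = 0.2753
Blocking probability = 27.53%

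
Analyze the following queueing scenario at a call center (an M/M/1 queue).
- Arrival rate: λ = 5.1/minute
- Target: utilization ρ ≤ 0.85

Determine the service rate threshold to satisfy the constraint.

ρ = λ/μ, so μ = λ/ρ
μ ≥ 5.1/0.85 = 6.0000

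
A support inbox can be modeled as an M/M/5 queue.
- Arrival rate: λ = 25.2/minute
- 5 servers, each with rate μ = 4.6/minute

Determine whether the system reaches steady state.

Stability requires ρ = λ/(cμ) < 1
ρ = 25.2/(5 × 4.6) = 25.2/23.00 = 1.0957
Since 1.0957 ≥ 1, the system is UNSTABLE.
Need c > λ/μ = 25.2/4.6 = 5.48.
Minimum servers needed: c = 6.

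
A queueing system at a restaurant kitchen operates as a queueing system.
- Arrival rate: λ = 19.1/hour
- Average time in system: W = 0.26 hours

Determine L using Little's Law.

Little's Law: L = λW
L = 19.1 × 0.26 = 4.9660 orders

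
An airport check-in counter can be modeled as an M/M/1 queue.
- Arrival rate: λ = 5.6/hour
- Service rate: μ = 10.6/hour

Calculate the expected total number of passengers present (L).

ρ = λ/μ = 5.6/10.6 = 0.5283
For M/M/1: L = λ/(μ-λ)
L = 5.6/(10.6-5.6) = 5.6/5.00
L = 1.1200 passengers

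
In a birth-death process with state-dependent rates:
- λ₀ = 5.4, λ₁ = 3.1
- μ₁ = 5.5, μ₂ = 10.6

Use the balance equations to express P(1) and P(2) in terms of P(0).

Balance equations:
State 0: λ₀P₀ = μ₁P₁ → P₁ = (λ₀/μ₁)P₀ = (5.4/5.5)P₀ = 0.9818P₀
State 1: P₂ = (λ₀λ₁)/(μ₁μ₂)P₀ = (5.4×3.1)/(5.5×10.6)P₀ = 0.2871P₀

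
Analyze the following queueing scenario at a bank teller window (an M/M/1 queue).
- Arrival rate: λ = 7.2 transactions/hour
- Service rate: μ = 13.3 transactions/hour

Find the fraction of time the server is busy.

Server utilization: ρ = λ/μ
ρ = 7.2/13.3 = 0.5414
The server is busy 54.14% of the time.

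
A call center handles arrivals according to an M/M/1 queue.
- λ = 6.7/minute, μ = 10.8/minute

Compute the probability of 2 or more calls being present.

ρ = λ/μ = 6.7/10.8 = 0.6204
P(N ≥ n) = ρⁿ
P(N ≥ 2) = 0.6204^2
P(N ≥ 2) = 0.3849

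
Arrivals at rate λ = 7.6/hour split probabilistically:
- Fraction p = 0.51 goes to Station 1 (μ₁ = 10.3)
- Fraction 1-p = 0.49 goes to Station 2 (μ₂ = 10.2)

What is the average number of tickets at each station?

Effective rates: λ₁ = 7.6×0.51 = 3.876, λ₂ = 7.6×0.49 = 3.724
Station 1: ρ₁ = 3.876/10.3 = 0.37631, L₁ = ρ₁/(1-ρ₁) = 0.37631/(1-0.37631) = 0.6034
Station 2: ρ₂ = 3.724/10.2 = 0.365098, L₂ = ρ₂/(1-ρ₂) = 0.365098/(1-0.365098) = 0.5750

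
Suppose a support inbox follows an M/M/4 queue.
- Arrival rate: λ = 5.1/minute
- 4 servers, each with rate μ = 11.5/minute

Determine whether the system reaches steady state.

Stability requires ρ = λ/(cμ) < 1
ρ = 5.1/(4 × 11.5) = 5.1/46.00 = 0.1109
Since 0.1109 < 1, the system is STABLE.
The servers are busy 11.09% of the time.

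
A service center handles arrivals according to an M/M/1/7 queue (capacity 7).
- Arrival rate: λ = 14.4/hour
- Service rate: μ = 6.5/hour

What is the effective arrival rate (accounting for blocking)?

ρ = λ/μ = 14.4/6.5 = 2.2154
P₀ = (1-ρ)/(1-ρ^(K+1)) = (1-2.2154)/(1-2.2154^8) = -1.2154/-579.2528 = 0.002098
P_K = P₀×ρ^K = 0.0020982 × 2.2154^7 = 0.0020982 × 261.9178 = 0.5496
λ_eff = λ(1-P_K) = 14.4 × (1 - 0.549558) = 14.4 × 0.450442 = 6.4864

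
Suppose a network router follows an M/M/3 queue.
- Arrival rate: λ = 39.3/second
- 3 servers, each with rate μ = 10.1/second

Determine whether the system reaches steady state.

Stability requires ρ = λ/(cμ) < 1
ρ = 39.3/(3 × 10.1) = 39.3/30.30 = 1.2970
Since 1.2970 ≥ 1, the system is UNSTABLE.
Need c > λ/μ = 39.3/10.1 = 3.89.
Minimum servers needed: c = 4.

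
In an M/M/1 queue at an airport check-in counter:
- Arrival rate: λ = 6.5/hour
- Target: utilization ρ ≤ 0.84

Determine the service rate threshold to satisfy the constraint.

ρ = λ/μ, so μ = λ/ρ
μ ≥ 6.5/0.84 = 7.7381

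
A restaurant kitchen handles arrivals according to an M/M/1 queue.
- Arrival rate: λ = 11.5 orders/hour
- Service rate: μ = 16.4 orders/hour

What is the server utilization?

Server utilization: ρ = λ/μ
ρ = 11.5/16.4 = 0.7012
The server is busy 70.12% of the time.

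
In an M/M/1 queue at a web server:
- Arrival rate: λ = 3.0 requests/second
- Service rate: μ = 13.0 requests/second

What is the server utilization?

Server utilization: ρ = λ/μ
ρ = 3.0/13.0 = 0.2308
The server is busy 23.08% of the time.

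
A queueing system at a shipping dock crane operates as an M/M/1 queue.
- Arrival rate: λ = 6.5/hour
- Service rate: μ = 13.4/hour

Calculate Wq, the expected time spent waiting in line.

First, compute utilization: ρ = λ/μ = 6.5/13.4 = 0.4851
For M/M/1: Wq = λ/(μ(μ-λ))
Wq = 6.5/(13.4 × (13.4-6.5))
Wq = 6.5/(13.4 × 6.90)
Wq = 0.07030 hours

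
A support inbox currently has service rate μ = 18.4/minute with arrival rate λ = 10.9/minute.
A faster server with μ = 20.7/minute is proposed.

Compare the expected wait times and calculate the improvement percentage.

System 1: ρ₁ = 10.9/18.4 = 0.5924, W₁ = 1/(18.4-10.9) = 0.13333
System 2: ρ₂ = 10.9/20.7 = 0.5266, W₂ = 1/(20.7-10.9) = 0.10204
Improvement: (W₁-W₂)/W₁ = (0.13333-0.10204)/0.13333 = 23.47%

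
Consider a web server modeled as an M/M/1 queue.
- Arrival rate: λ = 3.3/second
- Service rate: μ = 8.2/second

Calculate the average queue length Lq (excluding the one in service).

ρ = λ/μ = 3.3/8.2 = 0.4024
For M/M/1: Lq = λ²/(μ(μ-λ))
Lq = 10.89/(8.2 × 4.90)
Lq = 0.2710 requests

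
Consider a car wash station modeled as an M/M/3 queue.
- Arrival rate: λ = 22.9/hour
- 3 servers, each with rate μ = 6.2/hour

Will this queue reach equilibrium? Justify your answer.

Stability requires ρ = λ/(cμ) < 1
ρ = 22.9/(3 × 6.2) = 22.9/18.60 = 1.2312
Since 1.2312 ≥ 1, the system is UNSTABLE.
Need c > λ/μ = 22.9/6.2 = 3.69.
Minimum servers needed: c = 4.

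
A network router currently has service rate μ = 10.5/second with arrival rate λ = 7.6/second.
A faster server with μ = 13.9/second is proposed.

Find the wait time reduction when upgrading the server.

System 1: ρ₁ = 7.6/10.5 = 0.7238, W₁ = 1/(10.5-7.6) = 0.3448
System 2: ρ₂ = 7.6/13.9 = 0.5468, W₂ = 1/(13.9-7.6) = 0.1587
Improvement: (W₁-W₂)/W₁ = (0.3448-0.1587)/0.3448 = 53.97%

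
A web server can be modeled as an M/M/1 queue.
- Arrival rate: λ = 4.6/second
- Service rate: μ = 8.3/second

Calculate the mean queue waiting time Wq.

First, compute utilization: ρ = λ/μ = 4.6/8.3 = 0.5542
For M/M/1: Wq = λ/(μ(μ-λ))
Wq = 4.6/(8.3 × (8.3-4.6))
Wq = 4.6/(8.3 × 3.70)
Wq = 0.1498 seconds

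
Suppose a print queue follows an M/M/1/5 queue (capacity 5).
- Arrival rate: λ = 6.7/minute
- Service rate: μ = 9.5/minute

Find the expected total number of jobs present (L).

ρ = λ/μ = 6.7/9.5 = 0.70526
P₀ = (1-ρ)/(1-ρ^(K+1)) = (1-0.70526)/(1-0.70526^6) = 0.2947/0.8769 = 0.3361
P_K = P₀×ρ^K = 0.33610 × 0.70526^5 = 0.33610 × 0.17448 = 0.05864
L = ρ[1 - (K+1)ρ^K + Kρ^(K+1)] / [(1-ρ)(1-ρ^(K+1))]
L = 0.70526 × (1 - 6×0.174480 + 5×0.123054) / ((1 - 0.70526) × (1 - 0.123054)) = 1.5509 jobs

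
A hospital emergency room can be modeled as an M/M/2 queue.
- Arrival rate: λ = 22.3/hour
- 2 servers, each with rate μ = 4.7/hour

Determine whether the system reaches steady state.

Stability requires ρ = λ/(cμ) < 1
ρ = 22.3/(2 × 4.7) = 22.3/9.40 = 2.3723
Since 2.3723 ≥ 1, the system is UNSTABLE.
Need c > λ/μ = 22.3/4.7 = 4.74.
Minimum servers needed: c = 5.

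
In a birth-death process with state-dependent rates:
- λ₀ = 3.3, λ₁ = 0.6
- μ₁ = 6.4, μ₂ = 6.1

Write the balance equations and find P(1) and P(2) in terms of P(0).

Balance equations:
State 0: λ₀P₀ = μ₁P₁ → P₁ = (λ₀/μ₁)P₀ = (3.3/6.4)P₀ = 0.5156P₀
State 1: P₂ = (λ₀λ₁)/(μ₁μ₂)P₀ = (3.3×0.6)/(6.4×6.1)P₀ = 0.05072P₀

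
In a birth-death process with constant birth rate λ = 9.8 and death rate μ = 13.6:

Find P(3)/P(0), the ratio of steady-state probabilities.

For constant rates: P(n)/P(0) = (λ/μ)^n
P(3)/P(0) = (9.8/13.6)^3 = 0.7206^3 = 0.3742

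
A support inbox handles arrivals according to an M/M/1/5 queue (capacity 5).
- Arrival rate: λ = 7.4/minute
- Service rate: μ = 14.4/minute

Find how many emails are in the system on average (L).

ρ = λ/μ = 7.4/14.4 = 0.5139
P₀ = (1-ρ)/(1-ρ^(K+1)) = (1-0.5139)/(1-0.5139^6) = 0.4861/0.9816 = 0.4952
P_K = P₀×ρ^K = 0.4952 × 0.5139^5 = 0.4952 × 0.03584 = 0.01775
L = ρ[1 - (K+1)ρ^K + Kρ^(K+1)] / [(1-ρ)(1-ρ^(K+1))]
L = 0.5139 × (1 - 6×0.03584 + 5×0.01842) / ((1 - 0.5139) × (1 - 0.01842)) = 0.9446 emails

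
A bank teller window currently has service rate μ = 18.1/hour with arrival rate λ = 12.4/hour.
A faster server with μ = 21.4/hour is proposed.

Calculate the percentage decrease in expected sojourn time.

System 1: ρ₁ = 12.4/18.1 = 0.6851, W₁ = 1/(18.1-12.4) = 0.17544
System 2: ρ₂ = 12.4/21.4 = 0.5794, W₂ = 1/(21.4-12.4) = 0.11111
Improvement: (W₁-W₂)/W₁ = (0.17544-0.11111)/0.17544 = 36.67%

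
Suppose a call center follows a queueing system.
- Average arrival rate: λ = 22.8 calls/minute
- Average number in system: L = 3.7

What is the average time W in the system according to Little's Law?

Little's Law: L = λW, so W = L/λ
W = 3.7/22.8 = 0.1623 minutes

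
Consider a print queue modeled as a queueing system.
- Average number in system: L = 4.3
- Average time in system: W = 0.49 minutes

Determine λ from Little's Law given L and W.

Little's Law: L = λW, so λ = L/W
λ = 4.3/0.49 = 8.7755 jobs/minute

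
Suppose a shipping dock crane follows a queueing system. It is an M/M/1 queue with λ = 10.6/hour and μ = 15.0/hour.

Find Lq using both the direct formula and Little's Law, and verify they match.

Method 1 (direct): Lq = λ²/(μ(μ-λ)) = 112.36/(15.0 × 4.40) = 1.7024

Method 2 (Little's Law):
W = 1/(μ-λ) = 1/4.40 = 0.2273
Wq = W - 1/μ = 0.2273 - 0.06667 = 0.1606
Lq = λWq = 10.6 × 0.1606 = 1.7024 ✔ (matches Method 1)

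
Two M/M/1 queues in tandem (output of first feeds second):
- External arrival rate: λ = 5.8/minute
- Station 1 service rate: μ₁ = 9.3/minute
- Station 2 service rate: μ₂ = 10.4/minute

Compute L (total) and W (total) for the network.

By Jackson's theorem, each station behaves as independent M/M/1.
Station 1: ρ₁ = 5.8/9.3 = 0.6237, L₁ = ρ₁/(1-ρ₁) = λ/(μ₁-λ) = 5.8/3.50 = 1.6571
Station 2: ρ₂ = 5.8/10.4 = 0.5577, L₂ = ρ₂/(1-ρ₂) = λ/(μ₂-λ) = 5.8/4.60 = 1.2609
Total: L = L₁ + L₂ = 1.6571 + 1.2609 = 2.9180
W = L/λ = 2.9180/5.8 = 0.5031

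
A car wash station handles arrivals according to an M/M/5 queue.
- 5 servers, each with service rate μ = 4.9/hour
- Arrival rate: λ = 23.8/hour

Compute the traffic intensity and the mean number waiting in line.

Traffic intensity: ρ = λ/(cμ) = 23.8/(5×4.9) = 0.9714
Since ρ = 0.9714 < 1, system is stable.
Offered load a = λ/μ = cρ = 23.8/4.9 = 4.8571
P₀ = [ Σₙ₌₀^4 aⁿ/n! + a^5/(5!(1-ρ)) ]⁻¹
Σ = a^0/0! + a^1/1! + a^2/2! + a^3/3! + a^4/4! = 1.0000 + 4.8571 + 11.7959 + 19.0982 + 23.1906 = 59.9418
a^5/(5!(1-ρ)) = 2703.3631/(120 × 0.02857143) = 788.4809
P₀ = 1/(59.9418 + 788.4809) = 0.001179
Lq = P₀·a^5·ρ / (5!(1-ρ)²) = 0.00117866 × 2703.3631 × 0.971429 / (120 × 0.000816327) = 31.5979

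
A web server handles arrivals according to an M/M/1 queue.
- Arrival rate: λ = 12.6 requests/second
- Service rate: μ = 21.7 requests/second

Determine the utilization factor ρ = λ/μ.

Server utilization: ρ = λ/μ
ρ = 12.6/21.7 = 0.5806
The server is busy 58.06% of the time.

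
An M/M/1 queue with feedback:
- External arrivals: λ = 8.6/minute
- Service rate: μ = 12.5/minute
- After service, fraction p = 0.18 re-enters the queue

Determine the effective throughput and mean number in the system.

Effective arrival rate: λ_eff = λ/(1-p) = 8.6/(1-0.18) = 8.6/0.82 = 10.4878
ρ = λ_eff/μ = 10.4878/12.5 = 0.839024
L = ρ/(1-ρ) = 0.839024/(1-0.839024) = 5.2121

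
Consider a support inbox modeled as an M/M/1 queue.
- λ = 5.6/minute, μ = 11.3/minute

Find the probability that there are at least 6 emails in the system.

ρ = λ/μ = 5.6/11.3 = 0.49558
P(N ≥ n) = ρⁿ
P(N ≥ 6) = 0.49558^6
P(N ≥ 6) = 0.01481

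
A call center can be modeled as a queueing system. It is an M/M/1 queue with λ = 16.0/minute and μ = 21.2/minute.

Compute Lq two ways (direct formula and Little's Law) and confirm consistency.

Method 1 (direct): Lq = λ²/(μ(μ-λ)) = 256.00/(21.2 × 5.20) = 2.3222

Method 2 (Little's Law):
W = 1/(μ-λ) = 1/5.20 = 0.19231
Wq = W - 1/μ = 0.19231 - 0.047170 = 0.14514
Lq = λWq = 16.0 × 0.14514 = 2.3222 ✔ (matches Method 1)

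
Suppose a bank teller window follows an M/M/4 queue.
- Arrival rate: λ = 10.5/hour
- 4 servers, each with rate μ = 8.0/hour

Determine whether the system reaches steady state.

Stability requires ρ = λ/(cμ) < 1
ρ = 10.5/(4 × 8.0) = 10.5/32.00 = 0.3281
Since 0.3281 < 1, the system is STABLE.
The servers are busy 32.81% of the time.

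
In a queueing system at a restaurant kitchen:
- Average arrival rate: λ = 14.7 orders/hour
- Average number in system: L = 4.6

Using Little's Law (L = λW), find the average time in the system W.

Little's Law: L = λW, so W = L/λ
W = 4.6/14.7 = 0.3129 hours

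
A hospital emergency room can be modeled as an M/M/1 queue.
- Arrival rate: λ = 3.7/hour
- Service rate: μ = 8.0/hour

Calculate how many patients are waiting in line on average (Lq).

ρ = λ/μ = 3.7/8.0 = 0.4625
For M/M/1: Lq = λ²/(μ(μ-λ))
Lq = 13.69/(8.0 × 4.30)
Lq = 0.3980 patients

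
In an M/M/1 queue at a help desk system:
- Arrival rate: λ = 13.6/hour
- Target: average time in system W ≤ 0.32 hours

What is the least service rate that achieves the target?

For M/M/1: W = 1/(μ-λ)
Need W ≤ 0.32, so 1/(μ-λ) ≤ 0.32
μ - λ ≥ 1/0.32 = 3.1250
μ ≥ 13.6 + 3.1250 = 16.7250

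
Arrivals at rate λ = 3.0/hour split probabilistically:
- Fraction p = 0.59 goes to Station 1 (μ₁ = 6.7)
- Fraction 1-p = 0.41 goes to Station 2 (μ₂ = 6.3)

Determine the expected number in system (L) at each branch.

Effective rates: λ₁ = 3.0×0.59 = 1.77, λ₂ = 3.0×0.41 = 1.23
Station 1: ρ₁ = 1.77/6.7 = 0.26418, L₁ = ρ₁/(1-ρ₁) = 0.26418/(1-0.26418) = 0.3590
Station 2: ρ₂ = 1.23/6.3 = 0.19524, L₂ = ρ₂/(1-ρ₂) = 0.19524/(1-0.19524) = 0.2426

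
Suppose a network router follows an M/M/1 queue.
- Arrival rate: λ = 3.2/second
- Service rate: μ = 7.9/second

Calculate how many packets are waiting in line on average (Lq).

ρ = λ/μ = 3.2/7.9 = 0.4051
For M/M/1: Lq = λ²/(μ(μ-λ))
Lq = 10.24/(7.9 × 4.70)
Lq = 0.2758 packets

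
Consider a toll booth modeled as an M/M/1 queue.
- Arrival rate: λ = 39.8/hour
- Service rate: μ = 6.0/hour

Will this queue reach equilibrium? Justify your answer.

Stability requires ρ = λ/(cμ) < 1
ρ = 39.8/(1 × 6.0) = 39.8/6.00 = 6.6333
Since 6.6333 ≥ 1, the system is UNSTABLE.
Queue grows without bound. Need μ > λ = 39.8.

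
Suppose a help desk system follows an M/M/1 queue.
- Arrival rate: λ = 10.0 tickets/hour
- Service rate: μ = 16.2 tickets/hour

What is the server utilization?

Server utilization: ρ = λ/μ
ρ = 10.0/16.2 = 0.6173
The server is busy 61.73% of the time.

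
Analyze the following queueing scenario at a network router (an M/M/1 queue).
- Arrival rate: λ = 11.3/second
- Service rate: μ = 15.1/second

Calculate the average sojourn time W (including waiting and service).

First, compute utilization: ρ = λ/μ = 11.3/15.1 = 0.7483
For M/M/1: W = 1/(μ-λ)
W = 1/(15.1-11.3) = 1/3.80
W = 0.2632 seconds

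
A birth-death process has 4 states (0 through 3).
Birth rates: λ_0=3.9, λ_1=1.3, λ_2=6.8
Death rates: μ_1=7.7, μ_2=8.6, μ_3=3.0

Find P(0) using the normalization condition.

Ratios P(n)/P(0) = (λ₀···λₙ₋₁)/(μ₁···μₙ):
P(1)/P(0) = (3.9)/(7.7) = 0.5065
P(2)/P(0) = (3.9×1.3)/(7.7×8.6) = 0.07656
P(3)/P(0) = (3.9×1.3×6.8)/(7.7×8.6×3.0) = 0.1735

Normalization: ∑ P(n) = 1
P(0) × (1.0000 + 0.5065 + 0.07656 + 0.1735) = 1
P(0) × 1.7566 = 1
P(0) = 1/1.7566 = 0.5693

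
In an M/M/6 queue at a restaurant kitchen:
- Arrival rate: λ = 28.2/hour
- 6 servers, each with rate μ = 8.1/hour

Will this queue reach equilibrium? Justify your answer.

Stability requires ρ = λ/(cμ) < 1
ρ = 28.2/(6 × 8.1) = 28.2/48.60 = 0.5802
Since 0.5802 < 1, the system is STABLE.
The servers are busy 58.02% of the time.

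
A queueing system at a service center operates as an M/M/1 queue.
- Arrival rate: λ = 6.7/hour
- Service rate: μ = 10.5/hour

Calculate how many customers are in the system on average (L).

ρ = λ/μ = 6.7/10.5 = 0.6381
For M/M/1: L = λ/(μ-λ)
L = 6.7/(10.5-6.7) = 6.7/3.80
L = 1.7632 customers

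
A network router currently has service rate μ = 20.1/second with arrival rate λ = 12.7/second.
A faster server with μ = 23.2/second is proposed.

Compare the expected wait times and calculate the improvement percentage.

System 1: ρ₁ = 12.7/20.1 = 0.6318, W₁ = 1/(20.1-12.7) = 0.135135
System 2: ρ₂ = 12.7/23.2 = 0.5474, W₂ = 1/(23.2-12.7) = 0.0952381
Improvement: (W₁-W₂)/W₁ = (0.135135-0.0952381)/0.135135 = 29.52%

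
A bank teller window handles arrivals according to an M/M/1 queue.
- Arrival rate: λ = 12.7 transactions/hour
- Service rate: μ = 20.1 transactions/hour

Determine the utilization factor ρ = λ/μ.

Server utilization: ρ = λ/μ
ρ = 12.7/20.1 = 0.6318
The server is busy 63.18% of the time.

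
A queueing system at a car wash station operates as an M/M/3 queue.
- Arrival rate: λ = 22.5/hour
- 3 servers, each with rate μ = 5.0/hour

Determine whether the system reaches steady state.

Stability requires ρ = λ/(cμ) < 1
ρ = 22.5/(3 × 5.0) = 22.5/15.00 = 1.5000
Since 1.5000 ≥ 1, the system is UNSTABLE.
Need c > λ/μ = 22.5/5.0 = 4.50.
Minimum servers needed: c = 5.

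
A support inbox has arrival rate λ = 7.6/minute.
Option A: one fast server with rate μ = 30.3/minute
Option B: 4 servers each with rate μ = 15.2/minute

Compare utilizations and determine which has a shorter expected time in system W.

Option A: single server μ = 30.3 (M/M/1)
  ρ_A = 7.6/30.3 = 0.2508
  W_A = 1/(μ-λ) = 1/(30.3-7.6) = 1/22.70 = 0.04405

Option B: 4 servers μ = 15.2 (M/M/4)
  ρ_B = λ/(cμ) = 7.6/(4×15.2) = 0.1250
  Offered load a = λ/μ = cρ = 7.6/15.2 = 0.5000
  P₀ = [ Σₙ₌₀^3 aⁿ/n! + a^4/(4!(1-ρ)) ]⁻¹
  Σ = a^0/0! + a^1/1! + a^2/2! + a^3/3! = 1.0000 + 0.5000 + 0.1250 + 0.02083 = 1.6458
  a^4/(4!(1-ρ)) = 0.06250/(24 × 0.8750) = 0.002976
  P₀ = 1/(1.6458 + 0.002976) = 0.6065
  Lq = P₀·a^4·ρ / (4!(1-ρ)²) = 0.6065 × 0.06250 × 0.1250 / (24 × 0.7656) = 0.0002579
  Wq_B = Lq/λ = 0.0002579/7.6 = 0.00003393
  W_B = Wq_B + 1/μ = 0.00003393 + 0.06579 = 0.06582

Since W_A = 0.04405 < W_B = 0.06582, Option A (single fast server) has the shorter time in system.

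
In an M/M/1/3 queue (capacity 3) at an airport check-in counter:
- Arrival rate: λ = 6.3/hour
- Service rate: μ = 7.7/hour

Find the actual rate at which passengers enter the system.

ρ = λ/μ = 6.3/7.7 = 0.81818
P₀ = (1-ρ)/(1-ρ^(K+1)) = (1-0.81818)/(1-0.81818^4) = 0.18182/0.55188 = 0.3295
P_K = P₀×ρ^K = 0.32946 × 0.81818^3 = 0.32946 × 0.54770 = 0.1804
λ_eff = λ(1-P_K) = 6.3 × (1 - 0.18045) = 6.3 × 0.81955 = 5.1632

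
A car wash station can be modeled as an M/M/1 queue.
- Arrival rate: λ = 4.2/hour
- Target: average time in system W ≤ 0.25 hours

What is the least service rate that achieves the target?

For M/M/1: W = 1/(μ-λ)
Need W ≤ 0.25, so 1/(μ-λ) ≤ 0.25
μ - λ ≥ 1/0.25 = 4.0000
μ ≥ 4.2 + 4.0000 = 8.2000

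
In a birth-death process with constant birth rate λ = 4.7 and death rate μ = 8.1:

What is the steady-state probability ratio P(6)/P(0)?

For constant rates: P(n)/P(0) = (λ/μ)^n
P(6)/P(0) = (4.7/8.1)^6 = 0.58025^6 = 0.03817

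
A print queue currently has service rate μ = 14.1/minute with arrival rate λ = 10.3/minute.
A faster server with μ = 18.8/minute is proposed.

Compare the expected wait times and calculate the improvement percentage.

System 1: ρ₁ = 10.3/14.1 = 0.7305, W₁ = 1/(14.1-10.3) = 0.26316
System 2: ρ₂ = 10.3/18.8 = 0.5479, W₂ = 1/(18.8-10.3) = 0.11765
Improvement: (W₁-W₂)/W₁ = (0.26316-0.11765)/0.26316 = 55.29%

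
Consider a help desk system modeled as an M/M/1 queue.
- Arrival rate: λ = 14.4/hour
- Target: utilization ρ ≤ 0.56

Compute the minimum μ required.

ρ = λ/μ, so μ = λ/ρ
μ ≥ 14.4/0.56 = 25.7143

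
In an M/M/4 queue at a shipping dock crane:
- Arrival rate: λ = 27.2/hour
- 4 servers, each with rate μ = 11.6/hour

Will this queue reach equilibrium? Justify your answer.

Stability requires ρ = λ/(cμ) < 1
ρ = 27.2/(4 × 11.6) = 27.2/46.40 = 0.5862
Since 0.5862 < 1, the system is STABLE.
The servers are busy 58.62% of the time.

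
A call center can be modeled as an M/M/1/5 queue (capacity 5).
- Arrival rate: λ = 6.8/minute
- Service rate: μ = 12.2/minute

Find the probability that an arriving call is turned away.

ρ = λ/μ = 6.8/12.2 = 0.55738
P₀ = (1-ρ)/(1-ρ^(K+1)) = (1-0.55738)/(1-0.55738^6) = 0.4426/0.9700 = 0.4563
P_K = P₀×ρ^K = 0.4563 × 0.55738^5 = 0.4563 × 0.05380 = 0.02455
Blocking probability = 2.45%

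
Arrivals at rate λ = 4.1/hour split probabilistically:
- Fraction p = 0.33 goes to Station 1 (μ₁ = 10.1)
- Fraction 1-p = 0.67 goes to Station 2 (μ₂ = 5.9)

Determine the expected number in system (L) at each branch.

Effective rates: λ₁ = 4.1×0.33 = 1.353, λ₂ = 4.1×0.67 = 2.747
Station 1: ρ₁ = 1.353/10.1 = 0.1340, L₁ = ρ₁/(1-ρ₁) = 0.1340/(1-0.1340) = 0.1547
Station 2: ρ₂ = 2.747/5.9 = 0.46559, L₂ = ρ₂/(1-ρ₂) = 0.46559/(1-0.46559) = 0.8712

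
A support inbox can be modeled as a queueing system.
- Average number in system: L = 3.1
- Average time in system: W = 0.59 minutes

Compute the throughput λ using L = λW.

Little's Law: L = λW, so λ = L/W
λ = 3.1/0.59 = 5.2542 emails/minute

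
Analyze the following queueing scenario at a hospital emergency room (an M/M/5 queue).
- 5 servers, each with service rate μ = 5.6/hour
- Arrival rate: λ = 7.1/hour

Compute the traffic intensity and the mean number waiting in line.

Traffic intensity: ρ = λ/(cμ) = 7.1/(5×5.6) = 0.2536
Since ρ = 0.2536 < 1, system is stable.
Offered load a = λ/μ = cρ = 7.1/5.6 = 1.2679
P₀ = [ Σₙ₌₀^4 aⁿ/n! + a^5/(5!(1-ρ)) ]⁻¹
Σ = a^0/0! + a^1/1! + a^2/2! + a^3/3! + a^4/4! = 1.00000 + 1.26786 + 0.803731 + 0.339672 + 0.107664 = 3.5189
a^5/(5!(1-ρ)) = 3.27606/(120 × 0.746429) = 0.03657
P₀ = 1/(3.5189 + 0.03657) = 0.2813
Lq = P₀·a^5·ρ / (5!(1-ρ)²) = 0.2813 × 3.2761 × 0.2536 / (120 × 0.5572) = 0.003495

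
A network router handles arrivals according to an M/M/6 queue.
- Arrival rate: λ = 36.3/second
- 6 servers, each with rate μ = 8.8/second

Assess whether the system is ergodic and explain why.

Stability requires ρ = λ/(cμ) < 1
ρ = 36.3/(6 × 8.8) = 36.3/52.80 = 0.6875
Since 0.6875 < 1, the system is STABLE.
The servers are busy 68.75% of the time.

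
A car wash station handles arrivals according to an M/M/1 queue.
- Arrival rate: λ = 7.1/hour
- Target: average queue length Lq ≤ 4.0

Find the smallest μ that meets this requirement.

For M/M/1: Lq = λ²/(μ(μ-λ))
Need Lq ≤ 4.0, i.e. μ(μ-λ) ≥ λ²/4.0
μ² - 7.1μ - 50.41/4.0 ≥ 0  →  μ² - 7.1μ - 12.6025 ≥ 0
Quadratic formula (positive root): μ = [λ + √(λ² + 4×12.6025)]/2
Discriminant: 50.41 + 4×12.6025 = 100.8200, √100.8200 = 10.0409
μ ≥ (7.1 + 10.0409)/2 = 8.5705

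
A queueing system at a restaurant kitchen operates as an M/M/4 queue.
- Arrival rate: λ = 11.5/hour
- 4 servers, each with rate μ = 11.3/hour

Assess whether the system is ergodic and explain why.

Stability requires ρ = λ/(cμ) < 1
ρ = 11.5/(4 × 11.3) = 11.5/45.20 = 0.2544
Since 0.2544 < 1, the system is STABLE.
The servers are busy 25.44% of the time.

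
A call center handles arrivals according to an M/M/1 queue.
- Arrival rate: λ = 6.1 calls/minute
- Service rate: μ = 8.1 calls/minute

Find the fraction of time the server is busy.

Server utilization: ρ = λ/μ
ρ = 6.1/8.1 = 0.7531
The server is busy 75.31% of the time.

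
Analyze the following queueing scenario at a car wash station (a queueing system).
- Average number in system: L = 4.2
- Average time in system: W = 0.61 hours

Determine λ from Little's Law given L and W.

Little's Law: L = λW, so λ = L/W
λ = 4.2/0.61 = 6.8852 cars/hour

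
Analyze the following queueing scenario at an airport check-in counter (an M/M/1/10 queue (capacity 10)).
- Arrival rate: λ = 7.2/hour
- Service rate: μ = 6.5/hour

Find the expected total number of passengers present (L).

ρ = λ/μ = 7.2/6.5 = 1.1077
P₀ = (1-ρ)/(1-ρ^(K+1)) = (1-1.1077)/(1-1.1077^11) = -0.1077/-2.0807 = 0.05176
P_K = P₀×ρ^K = 0.051762 × 1.1077^10 = 0.051762 × 2.7811 = 0.1440
L = ρ[1 - (K+1)ρ^K + Kρ^(K+1)] / [(1-ρ)(1-ρ^(K+1))]
L = 1.1077 × (1 - 11×2.781132 + 10×3.080660) / ((1 - 1.1077) × (1 - 3.080660)) = 6.0017 passengers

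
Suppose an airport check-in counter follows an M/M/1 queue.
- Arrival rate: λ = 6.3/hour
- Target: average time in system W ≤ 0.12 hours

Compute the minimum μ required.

For M/M/1: W = 1/(μ-λ)
Need W ≤ 0.12, so 1/(μ-λ) ≤ 0.12
μ - λ ≥ 1/0.12 = 8.3333
μ ≥ 6.3 + 8.3333 = 14.6333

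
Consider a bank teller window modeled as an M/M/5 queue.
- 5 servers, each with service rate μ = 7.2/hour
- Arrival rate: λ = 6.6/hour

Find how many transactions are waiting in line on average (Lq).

Traffic intensity: ρ = λ/(cμ) = 6.6/(5×7.2) = 0.1833
Since ρ = 0.1833 < 1, system is stable.
Offered load a = λ/μ = cρ = 6.6/7.2 = 0.9167
P₀ = [ Σₙ₌₀^4 aⁿ/n! + a^5/(5!(1-ρ)) ]⁻¹
Σ = a^0/0! + a^1/1! + a^2/2! + a^3/3! + a^4/4! = 1.0000 + 0.9167 + 0.4201 + 0.1284 + 0.02942 = 2.4946
a^5/(5!(1-ρ)) = 0.6472/(120 × 0.8167) = 0.006604
P₀ = 1/(2.4946 + 0.006604) = 0.3998
Lq = P₀·a^5·ρ / (5!(1-ρ)²) = 0.39981 × 0.64723 × 0.18333 / (120 × 0.66694) = 0.0005928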